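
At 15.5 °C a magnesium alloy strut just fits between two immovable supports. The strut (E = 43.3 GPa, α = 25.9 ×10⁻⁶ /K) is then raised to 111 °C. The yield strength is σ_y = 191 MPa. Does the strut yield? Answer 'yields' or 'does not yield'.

ΔT = 95.50 K. Constrained thermal stress σ = E·α·ΔT = 43.30×10³ MPa × 25.9×10⁻⁶ × 95.50 = 107 MPa (compressive).
Compare to σ_y = 191 MPa: σ < σ_y, so it does not yield.

does not yield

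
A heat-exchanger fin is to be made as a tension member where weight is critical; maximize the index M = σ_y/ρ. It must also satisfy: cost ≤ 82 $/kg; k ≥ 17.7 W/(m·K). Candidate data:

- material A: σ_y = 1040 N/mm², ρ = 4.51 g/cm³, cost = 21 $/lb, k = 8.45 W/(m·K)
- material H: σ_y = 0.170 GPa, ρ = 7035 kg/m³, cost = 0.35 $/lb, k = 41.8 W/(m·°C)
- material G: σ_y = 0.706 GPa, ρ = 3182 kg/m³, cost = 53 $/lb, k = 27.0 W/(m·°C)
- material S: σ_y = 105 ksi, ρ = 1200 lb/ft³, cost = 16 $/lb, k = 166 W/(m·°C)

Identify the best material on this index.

Screen on constraints: cost ≤ 82 $/kg; k ≥ 17.7 W/(m·K). Survivors: material H, material S.
In SI units:
  material H: σ_y = 170.0 MPa, ρ = 7035 kg/m³
  material S: σ_y = 723.9 MPa, ρ = 19220 kg/m³
  material S: M = 37.7 kN·m/kg
  material H: M = 24.2 kN·m/kg
Material S has the largest M.

material S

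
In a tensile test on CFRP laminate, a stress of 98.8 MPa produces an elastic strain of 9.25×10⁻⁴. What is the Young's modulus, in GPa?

107 GPa

E = σ/ε = 98.8 MPa / 9.25×10⁻⁴ = 106800 MPa = 107 GPa.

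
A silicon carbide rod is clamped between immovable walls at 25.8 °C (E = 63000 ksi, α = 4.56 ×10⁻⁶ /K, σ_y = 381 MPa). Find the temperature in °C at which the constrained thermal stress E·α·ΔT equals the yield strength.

218 °C

E = 63000 ksi = 434.4 GPa.
E·α·ΔT = 381.0 MPa ⇒ ΔT = 381.0 / (434.4×10³ × 4.56×10⁻⁶) = 192.4 K.
T = 25.8 + 192.4 = 218.2 °C.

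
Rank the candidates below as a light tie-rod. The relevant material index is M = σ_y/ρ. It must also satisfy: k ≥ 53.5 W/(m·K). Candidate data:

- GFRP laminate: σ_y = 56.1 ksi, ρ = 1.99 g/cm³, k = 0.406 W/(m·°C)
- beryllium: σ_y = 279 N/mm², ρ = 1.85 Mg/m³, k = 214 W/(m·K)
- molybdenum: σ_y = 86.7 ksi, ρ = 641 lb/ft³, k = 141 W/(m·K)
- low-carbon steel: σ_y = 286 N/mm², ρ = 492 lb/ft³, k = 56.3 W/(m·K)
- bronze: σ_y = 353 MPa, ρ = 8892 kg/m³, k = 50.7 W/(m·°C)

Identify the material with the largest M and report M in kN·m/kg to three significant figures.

beryllium, M = 151 kN·m/kg

Screen on constraints: k ≥ 53.5 W/(m·K). Survivors: beryllium, molybdenum, low-carbon steel.
Normalizing units and computing the index:
  beryllium: σ_y = 279.0 MPa, ρ = 1850 kg/m³
  molybdenum: σ_y = 597.8 MPa, ρ = 10270 kg/m³
  low-carbon steel: σ_y = 286.0 MPa, ρ = 7881 kg/m³
  beryllium: M = 151 kN·m/kg
  molybdenum: M = 58.2 kN·m/kg
  low-carbon steel: M = 36.3 kN·m/kg
The maximum is for beryllium.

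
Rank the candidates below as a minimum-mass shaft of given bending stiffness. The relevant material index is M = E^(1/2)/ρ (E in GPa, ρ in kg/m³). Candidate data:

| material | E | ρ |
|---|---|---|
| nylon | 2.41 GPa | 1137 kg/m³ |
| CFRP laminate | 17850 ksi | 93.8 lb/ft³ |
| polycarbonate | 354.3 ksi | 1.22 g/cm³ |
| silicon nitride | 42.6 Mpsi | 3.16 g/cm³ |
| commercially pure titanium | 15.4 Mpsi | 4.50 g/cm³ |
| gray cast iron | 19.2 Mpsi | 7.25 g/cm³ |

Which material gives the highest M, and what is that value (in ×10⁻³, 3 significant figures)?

In SI units:
  nylon: E = 2.410 GPa, ρ = 1137 kg/m³
  CFRP laminate: E = 123.1 GPa, ρ = 1503 kg/m³
  polycarbonate: E = 2.443 GPa, ρ = 1220 kg/m³
  silicon nitride: E = 293.7 GPa, ρ = 3160 kg/m³
  commercially pure titanium: E = 106.2 GPa, ρ = 4500 kg/m³
  gray cast iron: E = 132.4 GPa, ρ = 7250 kg/m³
  CFRP laminate: M = 7.38×10⁻³
  silicon nitride: M = 5.42×10⁻³
  commercially pure titanium: M = 2.29×10⁻³
  gray cast iron: M = 1.59×10⁻³
  nylon: M = 1.37×10⁻³
  polycarbonate: M = 1.28×10⁻³
CFRP laminate ranks first.

CFRP laminate, M = 7.38×10⁻³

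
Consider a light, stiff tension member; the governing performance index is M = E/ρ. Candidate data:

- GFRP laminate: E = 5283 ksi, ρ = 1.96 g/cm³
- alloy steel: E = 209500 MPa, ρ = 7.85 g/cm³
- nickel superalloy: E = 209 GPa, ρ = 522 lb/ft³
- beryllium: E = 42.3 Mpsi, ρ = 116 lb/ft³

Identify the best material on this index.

beryllium

Normalizing units and computing the index:
  GFRP laminate: E = 36.43 GPa, ρ = 1960 kg/m³
  alloy steel: E = 209.5 GPa, ρ = 7850 kg/m³
  nickel superalloy: E = 209.0 GPa, ρ = 8362 kg/m³
  beryllium: E = 291.6 GPa, ρ = 1858 kg/m³
  beryllium: M = 157 MN·m/kg
  alloy steel: M = 26.7 MN·m/kg
  nickel superalloy: M = 25.0 MN·m/kg
  GFRP laminate: M = 18.6 MN·m/kg
Highest index: beryllium.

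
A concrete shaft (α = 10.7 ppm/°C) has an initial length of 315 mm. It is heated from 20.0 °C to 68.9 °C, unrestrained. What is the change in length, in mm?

ΔT = 68.9 − 20.0 = 48.90 K.
ΔL = α·L₀·ΔT = 10.7×10⁻⁶ × 315 mm × 48.90 K = 0.165 mm.

0.165 mm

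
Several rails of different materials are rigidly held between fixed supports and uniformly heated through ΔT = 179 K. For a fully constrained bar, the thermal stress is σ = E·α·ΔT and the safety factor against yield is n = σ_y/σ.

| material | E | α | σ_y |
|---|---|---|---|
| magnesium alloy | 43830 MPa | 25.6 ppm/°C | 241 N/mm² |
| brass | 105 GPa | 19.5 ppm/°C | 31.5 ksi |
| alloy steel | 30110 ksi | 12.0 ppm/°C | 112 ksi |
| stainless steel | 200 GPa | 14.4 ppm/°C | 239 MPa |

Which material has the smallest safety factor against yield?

stainless steel

With everything in SI (GPa, ×10⁻⁶/K, MPa):
  magnesium alloy: E = 43.83, α = 25.6, σ_y = 241.0 → σ = 201 MPa, n = 1.20
  brass: E = 105.0, α = 19.5, σ_y = 217.2 → σ = 367 MPa, n = 0.593
  alloy steel: E = 207.6, α = 12.0, σ_y = 772.2 → σ = 446 MPa, n = 1.73
  stainless steel: E = 200.0, α = 14.4, σ_y = 239.0 → σ = 516 MPa, n = 0.464
Smallest n: stainless steel with n = 0.464.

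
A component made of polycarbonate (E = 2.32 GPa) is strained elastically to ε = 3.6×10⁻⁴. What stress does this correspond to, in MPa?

0.835 MPa

σ = E·ε = 2320 MPa × 3.6×10⁻⁴ = 0.835 MPa.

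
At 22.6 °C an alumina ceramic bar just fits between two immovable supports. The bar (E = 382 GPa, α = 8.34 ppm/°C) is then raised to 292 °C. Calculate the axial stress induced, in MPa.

858 MPa

ΔT = 269.4 K. Constrained thermal stress σ = E·α·ΔT = 382.0×10³ MPa × 8.34×10⁻⁶ × 269.4 = 858 MPa (compressive).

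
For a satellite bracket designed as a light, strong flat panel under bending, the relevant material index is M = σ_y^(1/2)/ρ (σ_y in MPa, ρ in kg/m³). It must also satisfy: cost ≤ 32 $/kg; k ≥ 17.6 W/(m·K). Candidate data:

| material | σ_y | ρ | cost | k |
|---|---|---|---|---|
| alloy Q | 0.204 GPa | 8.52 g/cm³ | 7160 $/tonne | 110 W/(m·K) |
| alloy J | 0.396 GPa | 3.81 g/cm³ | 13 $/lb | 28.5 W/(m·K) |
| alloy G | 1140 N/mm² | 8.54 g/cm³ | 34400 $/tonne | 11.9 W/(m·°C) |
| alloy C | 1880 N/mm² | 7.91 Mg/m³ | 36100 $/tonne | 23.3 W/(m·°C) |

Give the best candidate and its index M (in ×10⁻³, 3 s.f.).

Screen on constraints: cost ≤ 32 $/kg; k ≥ 17.6 W/(m·K). Survivors: alloy Q, alloy J.
Convert each candidate to consistent units, then evaluate M:
  alloy Q: σ_y = 204.0 MPa, ρ = 8520 kg/m³
  alloy J: σ_y = 396.0 MPa, ρ = 3810 kg/m³
  alloy J: M = 5.22×10⁻³
  alloy Q: M = 1.68×10⁻³
The maximum is for alloy J.

alloy J, M = 5.22×10⁻³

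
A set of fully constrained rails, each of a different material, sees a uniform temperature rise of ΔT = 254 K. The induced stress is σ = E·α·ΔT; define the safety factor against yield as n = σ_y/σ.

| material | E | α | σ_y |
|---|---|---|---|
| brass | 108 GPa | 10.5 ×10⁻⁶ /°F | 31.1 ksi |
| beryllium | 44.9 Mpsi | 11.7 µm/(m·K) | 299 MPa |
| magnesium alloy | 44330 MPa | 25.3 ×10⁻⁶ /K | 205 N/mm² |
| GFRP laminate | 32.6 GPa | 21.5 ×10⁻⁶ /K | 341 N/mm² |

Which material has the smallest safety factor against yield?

In consistent units (E in GPa, α in ×10⁻⁶/K, σ_y in MPa):
  brass: E = 108.0, α = 18.9, σ_y = 214.4 → σ = 518 MPa, n = 0.414
  beryllium: E = 309.6, α = 11.7, σ_y = 299.0 → σ = 920 MPa, n = 0.325
  magnesium alloy: E = 44.33, α = 25.3, σ_y = 205.0 → σ = 285 MPa, n = 0.720
  GFRP laminate: E = 32.60, α = 21.5, σ_y = 341.0 → σ = 178 MPa, n = 1.92
The minimum is beryllium at n = 0.325.

beryllium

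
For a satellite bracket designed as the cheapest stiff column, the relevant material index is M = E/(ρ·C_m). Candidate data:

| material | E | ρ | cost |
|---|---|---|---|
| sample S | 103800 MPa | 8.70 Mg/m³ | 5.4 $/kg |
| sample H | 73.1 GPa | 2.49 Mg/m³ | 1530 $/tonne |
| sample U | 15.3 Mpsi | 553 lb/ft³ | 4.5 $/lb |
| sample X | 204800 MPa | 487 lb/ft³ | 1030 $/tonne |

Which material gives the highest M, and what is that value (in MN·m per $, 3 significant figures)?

Convert each candidate to consistent units, then evaluate M:
  sample S: E = 103.8 GPa, ρ = 8700 kg/m³, cost = 5.400 $/kg
  sample H: E = 73.10 GPa, ρ = 2490 kg/m³, cost = 1.530 $/kg
  sample U: E = 105.5 GPa, ρ = 8858 kg/m³, cost = 9.921 $/kg
  sample X: E = 204.8 GPa, ρ = 7801 kg/m³, cost = 1.030 $/kg
  sample X: M = 25.5 MN·m per $
  sample H: M = 19.2 MN·m per $
  sample S: M = 2.21 MN·m per $
  sample U: M = 1.20 MN·m per $
The maximum is for sample X.

sample X, M = 25.5 MN·m per $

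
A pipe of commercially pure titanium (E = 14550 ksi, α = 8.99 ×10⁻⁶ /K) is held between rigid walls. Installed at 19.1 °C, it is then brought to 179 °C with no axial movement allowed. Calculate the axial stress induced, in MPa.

144 MPa

E = 14550 ksi = 100.3 GPa.
ΔT = 159.9 K. Constrained thermal stress σ = E·α·ΔT = 100.3×10³ MPa × 8.99×10⁻⁶ × 159.9 = 144 MPa (compressive).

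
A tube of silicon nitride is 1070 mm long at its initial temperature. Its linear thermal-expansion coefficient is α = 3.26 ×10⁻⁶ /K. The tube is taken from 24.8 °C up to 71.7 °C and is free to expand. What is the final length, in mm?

1070.2 mm

ΔT = 71.7 − 24.8 = 46.90 K.
ΔL = α·L₀·ΔT = 3.26×10⁻⁶ × 1070 mm × 46.90 K = 0.164 mm.
L = L₀ + ΔL = 1070 + 0.164 = 1070.2 mm.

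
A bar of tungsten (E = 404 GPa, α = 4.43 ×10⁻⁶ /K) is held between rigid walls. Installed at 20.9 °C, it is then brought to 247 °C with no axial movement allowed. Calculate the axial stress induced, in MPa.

ΔT = 226.1 K. Constrained thermal stress σ = E·α·ΔT = 404.0×10³ MPa × 4.43×10⁻⁶ × 226.1 = 405 MPa (compressive).

405 MPa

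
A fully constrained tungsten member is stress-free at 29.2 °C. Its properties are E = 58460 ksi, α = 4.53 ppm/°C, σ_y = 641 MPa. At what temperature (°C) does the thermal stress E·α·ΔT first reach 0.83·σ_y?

321 °C

E = 58460 ksi = 403.1 GPa.
E·α·ΔT = 532.0 MPa ⇒ ΔT = 532.0 / (403.1×10³ × 4.53×10⁻⁶) = 291.4 K.
T = 29.2 + 291.4 = 320.6 °C.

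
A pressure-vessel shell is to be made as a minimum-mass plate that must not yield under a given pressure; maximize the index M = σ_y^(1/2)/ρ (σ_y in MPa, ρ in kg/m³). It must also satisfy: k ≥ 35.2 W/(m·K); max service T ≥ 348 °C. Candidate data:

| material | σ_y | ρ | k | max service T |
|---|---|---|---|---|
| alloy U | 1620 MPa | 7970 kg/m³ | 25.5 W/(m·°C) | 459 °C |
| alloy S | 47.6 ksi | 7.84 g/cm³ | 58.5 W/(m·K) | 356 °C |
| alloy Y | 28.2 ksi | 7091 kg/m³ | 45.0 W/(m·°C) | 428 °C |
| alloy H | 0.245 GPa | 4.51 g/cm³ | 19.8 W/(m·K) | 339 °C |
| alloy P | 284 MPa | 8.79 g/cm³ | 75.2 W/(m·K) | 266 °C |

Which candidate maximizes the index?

Screen on constraints: k ≥ 35.2 W/(m·K); max service T ≥ 348 °C. Survivors: alloy S, alloy Y.
In SI units:
  alloy S: σ_y = 328.2 MPa, ρ = 7840 kg/m³
  alloy Y: σ_y = 194.4 MPa, ρ = 7091 kg/m³
  alloy S: M = 2.31×10⁻³
  alloy Y: M = 1.97×10⁻³
Alloy S ranks first.

alloy S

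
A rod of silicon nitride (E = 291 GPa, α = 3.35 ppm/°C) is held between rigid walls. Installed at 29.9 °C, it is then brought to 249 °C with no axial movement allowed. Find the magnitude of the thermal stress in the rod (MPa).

214 MPa

ΔT = 219.1 K. Constrained thermal stress σ = E·α·ΔT = 291.0×10³ MPa × 3.35×10⁻⁶ × 219.1 = 214 MPa (compressive).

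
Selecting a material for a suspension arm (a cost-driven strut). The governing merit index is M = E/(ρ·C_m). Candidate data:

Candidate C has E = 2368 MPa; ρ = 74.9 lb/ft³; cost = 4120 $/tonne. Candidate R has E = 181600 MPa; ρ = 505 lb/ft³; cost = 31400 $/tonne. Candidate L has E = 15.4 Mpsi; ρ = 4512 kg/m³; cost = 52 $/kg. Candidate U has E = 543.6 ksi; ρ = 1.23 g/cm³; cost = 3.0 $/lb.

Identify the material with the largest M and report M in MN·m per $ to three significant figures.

In SI units:
  candidate C: E = 2.368 GPa, ρ = 1200 kg/m³, cost = 4.120 $/kg
  candidate R: E = 181.6 GPa, ρ = 8089 kg/m³, cost = 31.40 $/kg
  candidate L: E = 106.2 GPa, ρ = 4512 kg/m³, cost = 52.00 $/kg
  candidate U: E = 3.748 GPa, ρ = 1230 kg/m³, cost = 6.614 $/kg
  candidate R: M = 0.715 MN·m per $
  candidate C: M = 0.479 MN·m per $
  candidate U: M = 0.461 MN·m per $
  candidate L: M = 0.453 MN·m per $
Candidate R ranks first.

candidate R, M = 0.715 MN·m per $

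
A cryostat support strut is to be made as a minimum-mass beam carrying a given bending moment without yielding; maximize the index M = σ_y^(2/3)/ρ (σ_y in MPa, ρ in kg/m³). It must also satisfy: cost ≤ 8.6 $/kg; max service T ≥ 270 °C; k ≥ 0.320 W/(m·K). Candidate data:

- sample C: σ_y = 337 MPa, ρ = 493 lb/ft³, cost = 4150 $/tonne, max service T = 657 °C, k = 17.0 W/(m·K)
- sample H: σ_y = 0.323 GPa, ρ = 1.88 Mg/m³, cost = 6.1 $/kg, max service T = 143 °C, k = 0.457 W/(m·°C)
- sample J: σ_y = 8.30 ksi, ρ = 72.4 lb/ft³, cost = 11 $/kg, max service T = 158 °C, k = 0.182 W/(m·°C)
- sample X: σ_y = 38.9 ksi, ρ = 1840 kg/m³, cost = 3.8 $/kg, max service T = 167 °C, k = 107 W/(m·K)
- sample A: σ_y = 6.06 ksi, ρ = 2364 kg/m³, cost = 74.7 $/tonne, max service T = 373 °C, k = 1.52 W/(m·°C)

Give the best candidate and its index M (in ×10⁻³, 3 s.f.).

sample C, M = 6.13×10⁻³

Screen on constraints: cost ≤ 8.6 $/kg; max service T ≥ 270 °C; k ≥ 0.320 W/(m·K). Survivors: sample C, sample A.
Putting every candidate on a common basis:
  sample C: σ_y = 337.0 MPa, ρ = 7897 kg/m³
  sample A: σ_y = 41.78 MPa, ρ = 2364 kg/m³
  sample C: M = 6.13×10⁻³
  sample A: M = 5.09×10⁻³
Sample C ranks first.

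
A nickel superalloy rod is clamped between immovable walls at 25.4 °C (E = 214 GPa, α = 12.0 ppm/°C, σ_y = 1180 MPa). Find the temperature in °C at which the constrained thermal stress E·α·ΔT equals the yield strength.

485 °C

E·α·ΔT = 1180 MPa ⇒ ΔT = 1180 / (214.0×10³ × 12.0×10⁻⁶) = 459.5 K.
T = 25.4 + 459.5 = 484.9 °C.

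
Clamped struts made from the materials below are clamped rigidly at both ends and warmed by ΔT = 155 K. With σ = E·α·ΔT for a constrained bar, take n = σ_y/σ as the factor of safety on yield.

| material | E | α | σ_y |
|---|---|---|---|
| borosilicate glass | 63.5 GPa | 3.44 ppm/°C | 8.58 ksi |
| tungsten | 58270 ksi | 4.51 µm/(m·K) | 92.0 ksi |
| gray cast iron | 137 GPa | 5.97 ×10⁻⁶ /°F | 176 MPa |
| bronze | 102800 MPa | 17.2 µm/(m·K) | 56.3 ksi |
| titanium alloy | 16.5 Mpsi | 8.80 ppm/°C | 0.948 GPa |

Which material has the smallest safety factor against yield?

gray cast iron

Converting E to GPa, α to ×10⁻⁶/K, σ_y to MPa, then σ and n for each:
  borosilicate glass: E = 63.50, α = 3.44, σ_y = 59.16 → σ = 33.9 MPa, n = 1.75
  tungsten: E = 401.8, α = 4.51, σ_y = 634.3 → σ = 281 MPa, n = 2.26
  gray cast iron: E = 137.0, α = 10.7, σ_y = 176.0 → σ = 228 MPa, n = 0.771
  bronze: E = 102.8, α = 17.2, σ_y = 388.2 → σ = 274 MPa, n = 1.42
  titanium alloy: E = 113.8, α = 8.80, σ_y = 948.0 → σ = 155 MPa, n = 6.11
Smallest n: gray cast iron with n = 0.771.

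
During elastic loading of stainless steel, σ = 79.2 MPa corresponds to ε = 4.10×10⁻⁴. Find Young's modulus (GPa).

193 GPa

E = σ/ε = 79.2 MPa / 4.10×10⁻⁴ = 193200 MPa = 193 GPa.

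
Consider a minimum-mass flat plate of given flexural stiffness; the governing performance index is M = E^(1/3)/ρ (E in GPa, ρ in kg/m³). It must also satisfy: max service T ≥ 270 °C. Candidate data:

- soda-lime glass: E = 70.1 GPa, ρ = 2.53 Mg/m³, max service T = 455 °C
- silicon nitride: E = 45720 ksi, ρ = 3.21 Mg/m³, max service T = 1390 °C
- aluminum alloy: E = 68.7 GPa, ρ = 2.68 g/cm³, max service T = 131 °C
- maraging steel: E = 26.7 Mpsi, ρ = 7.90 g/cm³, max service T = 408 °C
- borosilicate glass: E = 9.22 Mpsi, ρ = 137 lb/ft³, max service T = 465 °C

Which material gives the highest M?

silicon nitride

Screen on constraints: max service T ≥ 270 °C. Survivors: soda-lime glass, silicon nitride, maraging steel, borosilicate glass.
After converting to SI:
  soda-lime glass: E = 70.10 GPa, ρ = 2530 kg/m³
  silicon nitride: E = 315.2 GPa, ρ = 3210 kg/m³
  maraging steel: E = 184.1 GPa, ρ = 7900 kg/m³
  borosilicate glass: E = 63.57 GPa, ρ = 2195 kg/m³
  silicon nitride: M = 2.12×10⁻³
  borosilicate glass: M = 1.82×10⁻³
  soda-lime glass: M = 1.63×10⁻³
  maraging steel: M = 0.720×10⁻³
Silicon nitride ranks first.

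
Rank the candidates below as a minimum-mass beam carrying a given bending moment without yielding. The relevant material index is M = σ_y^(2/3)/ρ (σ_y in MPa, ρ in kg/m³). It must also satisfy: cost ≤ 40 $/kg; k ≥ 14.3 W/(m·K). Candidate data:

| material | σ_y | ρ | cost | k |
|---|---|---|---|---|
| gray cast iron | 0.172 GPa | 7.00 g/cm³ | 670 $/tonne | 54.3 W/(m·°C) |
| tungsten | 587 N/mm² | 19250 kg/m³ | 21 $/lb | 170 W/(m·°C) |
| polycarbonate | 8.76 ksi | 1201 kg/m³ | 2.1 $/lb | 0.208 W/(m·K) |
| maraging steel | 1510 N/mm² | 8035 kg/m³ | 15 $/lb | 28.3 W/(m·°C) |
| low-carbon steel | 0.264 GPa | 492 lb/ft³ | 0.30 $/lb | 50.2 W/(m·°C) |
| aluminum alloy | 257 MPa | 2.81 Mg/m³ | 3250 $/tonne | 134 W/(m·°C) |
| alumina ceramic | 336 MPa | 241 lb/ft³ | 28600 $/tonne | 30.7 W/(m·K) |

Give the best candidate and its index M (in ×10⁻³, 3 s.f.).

maraging steel, M = 16.4×10⁻³

Screen on constraints: cost ≤ 40 $/kg; k ≥ 14.3 W/(m·K). Survivors: gray cast iron, maraging steel, low-carbon steel, aluminum alloy, alumina ceramic.
In SI units:
  gray cast iron: σ_y = 172.0 MPa, ρ = 7000 kg/m³
  maraging steel: σ_y = 1510 MPa, ρ = 8035 kg/m³
  low-carbon steel: σ_y = 264.0 MPa, ρ = 7881 kg/m³
  aluminum alloy: σ_y = 257.0 MPa, ρ = 2810 kg/m³
  alumina ceramic: σ_y = 336.0 MPa, ρ = 3860 kg/m³
  maraging steel: M = 16.4×10⁻³
  aluminum alloy: M = 14.4×10⁻³
  alumina ceramic: M = 12.5×10⁻³
  low-carbon steel: M = 5.22×10⁻³
  gray cast iron: M = 4.42×10⁻³
Highest index: maraging steel.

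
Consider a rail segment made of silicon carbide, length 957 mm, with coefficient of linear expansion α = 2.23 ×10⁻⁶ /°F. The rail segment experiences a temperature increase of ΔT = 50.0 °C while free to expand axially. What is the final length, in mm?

957.19 mm

Convert α: 2.23×10⁻⁶/°F × (9/5) = 4.01×10⁻⁶/K.
ΔL = α·L₀·ΔT = 4.01×10⁻⁶ × 957 mm × 50.00 K = 0.192 mm.
L = L₀ + ΔL = 957 + 0.192 = 957.19 mm.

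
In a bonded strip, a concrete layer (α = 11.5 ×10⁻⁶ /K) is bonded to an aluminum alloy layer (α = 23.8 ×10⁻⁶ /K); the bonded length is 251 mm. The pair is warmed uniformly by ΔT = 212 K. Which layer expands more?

α(concrete) = 11.5×10⁻⁶/K vs α(aluminum alloy) = 23.8×10⁻⁶/K.
Higher α expands more for the same ΔT: aluminum alloy.

aluminum alloy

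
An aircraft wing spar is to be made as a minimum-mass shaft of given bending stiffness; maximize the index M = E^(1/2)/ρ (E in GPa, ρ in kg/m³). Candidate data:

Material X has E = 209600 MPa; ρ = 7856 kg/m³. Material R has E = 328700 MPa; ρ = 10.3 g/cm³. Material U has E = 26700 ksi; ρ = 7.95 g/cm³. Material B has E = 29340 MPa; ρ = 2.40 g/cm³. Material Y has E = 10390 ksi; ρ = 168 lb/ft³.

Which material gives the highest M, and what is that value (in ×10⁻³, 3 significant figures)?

material Y, M = 3.15×10⁻³

Putting every candidate on a common basis:
  material X: E = 209.6 GPa, ρ = 7856 kg/m³
  material R: E = 328.7 GPa, ρ = 10300 kg/m³
  material U: E = 184.1 GPa, ρ = 7950 kg/m³
  material B: E = 29.34 GPa, ρ = 2400 kg/m³
  material Y: E = 71.64 GPa, ρ = 2691 kg/m³
  material Y: M = 3.15×10⁻³
  material B: M = 2.26×10⁻³
  material X: M = 1.84×10⁻³
  material R: M = 1.76×10⁻³
  material U: M = 1.71×10⁻³
Material Y ranks first.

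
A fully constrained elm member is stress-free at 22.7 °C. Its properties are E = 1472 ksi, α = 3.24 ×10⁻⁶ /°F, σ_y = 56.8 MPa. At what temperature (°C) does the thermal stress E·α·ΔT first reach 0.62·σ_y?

618 °C

E = 1472 ksi = 10.15 GPa.
α = 3.24×10⁻⁶/°F × 9/5 = 5.83×10⁻⁶/K.
E·α·ΔT = 35.22 MPa ⇒ ΔT = 35.22 / (10.15×10³ × 5.83×10⁻⁶) = 595.0 K.
T = 22.7 + 595.0 = 617.7 °C.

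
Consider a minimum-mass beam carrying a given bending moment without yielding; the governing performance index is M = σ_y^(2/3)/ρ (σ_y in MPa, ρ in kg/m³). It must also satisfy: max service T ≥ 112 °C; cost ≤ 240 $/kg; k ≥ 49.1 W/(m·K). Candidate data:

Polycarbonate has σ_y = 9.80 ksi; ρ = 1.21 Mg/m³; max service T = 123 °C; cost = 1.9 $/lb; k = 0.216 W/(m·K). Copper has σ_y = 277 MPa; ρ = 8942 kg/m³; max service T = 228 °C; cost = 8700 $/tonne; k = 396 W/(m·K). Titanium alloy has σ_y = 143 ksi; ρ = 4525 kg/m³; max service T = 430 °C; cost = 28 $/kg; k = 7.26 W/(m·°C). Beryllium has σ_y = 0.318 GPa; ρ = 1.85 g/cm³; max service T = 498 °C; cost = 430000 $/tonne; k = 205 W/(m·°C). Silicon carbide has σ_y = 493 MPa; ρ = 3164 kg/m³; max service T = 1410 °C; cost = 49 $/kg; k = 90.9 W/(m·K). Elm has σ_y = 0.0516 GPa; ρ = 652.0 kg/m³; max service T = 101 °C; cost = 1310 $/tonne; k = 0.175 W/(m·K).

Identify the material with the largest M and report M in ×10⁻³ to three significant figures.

Screen on constraints: max service T ≥ 112 °C; cost ≤ 240 $/kg; k ≥ 49.1 W/(m·K). Survivors: copper, silicon carbide.
Normalizing units and computing the index:
  copper: σ_y = 277.0 MPa, ρ = 8942 kg/m³
  silicon carbide: σ_y = 493.0 MPa, ρ = 3164 kg/m³
  silicon carbide: M = 19.7×10⁻³
  copper: M = 4.75×10⁻³
Highest index: silicon carbide.

silicon carbide, M = 19.7×10⁻³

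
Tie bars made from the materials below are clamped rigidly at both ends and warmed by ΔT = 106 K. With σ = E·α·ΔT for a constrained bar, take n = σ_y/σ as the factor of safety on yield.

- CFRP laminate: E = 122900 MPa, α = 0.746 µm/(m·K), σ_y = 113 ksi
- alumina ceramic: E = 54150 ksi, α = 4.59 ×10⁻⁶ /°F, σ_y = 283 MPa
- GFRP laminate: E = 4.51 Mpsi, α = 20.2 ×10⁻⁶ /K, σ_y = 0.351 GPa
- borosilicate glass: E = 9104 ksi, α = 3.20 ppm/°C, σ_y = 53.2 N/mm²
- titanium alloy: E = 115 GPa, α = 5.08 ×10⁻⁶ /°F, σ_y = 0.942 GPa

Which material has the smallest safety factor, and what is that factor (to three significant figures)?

Per material, after unit conversion:
  CFRP laminate: E = 122.9, α = 0.746, σ_y = 779.1 → σ = 9.72 MPa, n = 80.2
  alumina ceramic: E = 373.4, α = 8.26, σ_y = 283.0 → σ = 327 MPa, n = 0.866
  GFRP laminate: E = 31.10, α = 20.2, σ_y = 351.0 → σ = 66.6 MPa, n = 5.27
  borosilicate glass: E = 62.77, α = 3.20, σ_y = 53.20 → σ = 21.3 MPa, n = 2.50
  titanium alloy: E = 115.0, α = 9.14, σ_y = 942.0 → σ = 111 MPa, n = 8.45
Smallest n: alumina ceramic with n = 0.866.

alumina ceramic, n = 0.866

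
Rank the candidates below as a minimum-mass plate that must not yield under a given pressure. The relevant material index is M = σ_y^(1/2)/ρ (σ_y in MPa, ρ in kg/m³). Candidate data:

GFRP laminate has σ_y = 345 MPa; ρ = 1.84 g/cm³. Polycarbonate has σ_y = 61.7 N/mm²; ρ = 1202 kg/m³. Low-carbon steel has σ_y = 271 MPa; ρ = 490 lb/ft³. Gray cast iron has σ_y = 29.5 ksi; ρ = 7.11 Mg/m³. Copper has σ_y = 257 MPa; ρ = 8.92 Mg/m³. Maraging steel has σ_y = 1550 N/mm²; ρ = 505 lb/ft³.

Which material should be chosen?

In SI units:
  GFRP laminate: σ_y = 345.0 MPa, ρ = 1840 kg/m³
  polycarbonate: σ_y = 61.70 MPa, ρ = 1202 kg/m³
  low-carbon steel: σ_y = 271.0 MPa, ρ = 7849 kg/m³
  gray cast iron: σ_y = 203.4 MPa, ρ = 7110 kg/m³
  copper: σ_y = 257.0 MPa, ρ = 8920 kg/m³
  maraging steel: σ_y = 1550 MPa, ρ = 8089 kg/m³
  GFRP laminate: M = 10.1×10⁻³
  polycarbonate: M = 6.53×10⁻³
  maraging steel: M = 4.87×10⁻³
  low-carbon steel: M = 2.10×10⁻³
  gray cast iron: M = 2.01×10⁻³
  copper: M = 1.80×10⁻³
Highest index: GFRP laminate.

GFRP laminate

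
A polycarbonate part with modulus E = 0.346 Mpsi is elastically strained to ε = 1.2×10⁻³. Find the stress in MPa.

E = 0.346 Mpsi = 2.386 GPa.
σ = E·ε = 2386 MPa × 1.2×10⁻³ = 2.86 MPa.

2.86 MPa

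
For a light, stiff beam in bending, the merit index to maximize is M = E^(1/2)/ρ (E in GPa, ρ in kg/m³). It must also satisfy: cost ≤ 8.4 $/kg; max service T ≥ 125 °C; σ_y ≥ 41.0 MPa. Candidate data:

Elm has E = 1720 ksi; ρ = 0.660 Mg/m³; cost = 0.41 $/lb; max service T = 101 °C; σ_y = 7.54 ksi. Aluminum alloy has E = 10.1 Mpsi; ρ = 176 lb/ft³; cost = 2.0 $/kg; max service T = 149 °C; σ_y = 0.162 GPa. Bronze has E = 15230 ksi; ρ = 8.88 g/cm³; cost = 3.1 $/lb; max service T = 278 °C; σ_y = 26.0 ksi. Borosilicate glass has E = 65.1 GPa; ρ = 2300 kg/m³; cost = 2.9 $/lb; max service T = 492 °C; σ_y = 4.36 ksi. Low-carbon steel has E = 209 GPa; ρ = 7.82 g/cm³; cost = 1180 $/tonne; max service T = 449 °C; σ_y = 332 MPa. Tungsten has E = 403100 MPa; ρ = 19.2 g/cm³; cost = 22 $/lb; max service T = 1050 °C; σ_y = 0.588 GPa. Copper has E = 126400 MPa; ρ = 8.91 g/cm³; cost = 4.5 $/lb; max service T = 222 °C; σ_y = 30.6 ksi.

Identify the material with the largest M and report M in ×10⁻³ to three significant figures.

aluminum alloy, M = 2.96×10⁻³

Screen on constraints: cost ≤ 8.4 $/kg; max service T ≥ 125 °C; σ_y ≥ 41.0 MPa. Survivors: aluminum alloy, bronze, low-carbon steel.
In SI units:
  aluminum alloy: E = 69.64 GPa, ρ = 2819 kg/m³
  bronze: E = 105.0 GPa, ρ = 8880 kg/m³
  low-carbon steel: E = 209.0 GPa, ρ = 7820 kg/m³
  aluminum alloy: M = 2.96×10⁻³
  low-carbon steel: M = 1.85×10⁻³
  bronze: M = 1.15×10⁻³
Aluminum alloy ranks first.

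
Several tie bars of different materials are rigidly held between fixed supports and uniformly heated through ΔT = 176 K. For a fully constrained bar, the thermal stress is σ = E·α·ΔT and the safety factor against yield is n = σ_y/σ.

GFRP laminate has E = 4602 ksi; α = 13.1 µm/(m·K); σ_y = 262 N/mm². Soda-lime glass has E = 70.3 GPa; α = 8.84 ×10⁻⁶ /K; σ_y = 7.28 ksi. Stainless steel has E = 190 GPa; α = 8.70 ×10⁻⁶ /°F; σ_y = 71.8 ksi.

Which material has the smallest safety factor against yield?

With everything in SI (GPa, ×10⁻⁶/K, MPa):
  GFRP laminate: E = 31.73, α = 13.1, σ_y = 262.0 → σ = 73.2 MPa, n = 3.58
  soda-lime glass: E = 70.30, α = 8.84, σ_y = 50.19 → σ = 109 MPa, n = 0.459
  stainless steel: E = 190.0, α = 15.7, σ_y = 495.0 → σ = 524 MPa, n = 0.945
The minimum is soda-lime glass at n = 0.459.

soda-lime glass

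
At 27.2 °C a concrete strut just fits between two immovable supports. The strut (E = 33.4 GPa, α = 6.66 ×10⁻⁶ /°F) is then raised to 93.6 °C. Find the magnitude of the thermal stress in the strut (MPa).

α = 6.66×10⁻⁶/°F × 9/5 = 12.0×10⁻⁶/K.
ΔT = 66.40 K. Constrained thermal stress σ = E·α·ΔT = 33.40×10³ MPa × 12.0×10⁻⁶ × 66.40 = 26.6 MPa (compressive).

26.6 MPa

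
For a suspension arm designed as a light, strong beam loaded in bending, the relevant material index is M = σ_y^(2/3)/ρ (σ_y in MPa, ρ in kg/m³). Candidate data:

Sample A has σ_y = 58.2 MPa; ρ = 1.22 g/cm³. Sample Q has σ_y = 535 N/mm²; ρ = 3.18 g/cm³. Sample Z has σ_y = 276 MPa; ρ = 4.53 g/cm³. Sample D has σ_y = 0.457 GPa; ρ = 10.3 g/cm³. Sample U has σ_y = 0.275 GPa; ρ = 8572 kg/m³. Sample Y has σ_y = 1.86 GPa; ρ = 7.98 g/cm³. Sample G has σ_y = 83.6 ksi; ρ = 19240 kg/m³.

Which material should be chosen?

Convert each candidate to consistent units, then evaluate M:
  sample A: σ_y = 58.20 MPa, ρ = 1220 kg/m³
  sample Q: σ_y = 535.0 MPa, ρ = 3180 kg/m³
  sample Z: σ_y = 276.0 MPa, ρ = 4530 kg/m³
  sample D: σ_y = 457.0 MPa, ρ = 10300 kg/m³
  sample U: σ_y = 275.0 MPa, ρ = 8572 kg/m³
  sample Y: σ_y = 1860 MPa, ρ = 7980 kg/m³
  sample G: σ_y = 576.4 MPa, ρ = 19240 kg/m³
  sample Q: M = 20.7×10⁻³
  sample Y: M = 19.0×10⁻³
  sample A: M = 12.3×10⁻³
  sample Z: M = 9.36×10⁻³
  sample D: M = 5.76×10⁻³
  sample U: M = 4.93×10⁻³
  sample G: M = 3.60×10⁻³
Sample Q has the largest M.

sample Q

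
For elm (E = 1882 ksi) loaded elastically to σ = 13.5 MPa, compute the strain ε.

E = 1882 ksi = 12.98 GPa = 12980 MPa.
ε = σ/E = 13.5 / 12980 = 1.04×10⁻³.

1.04×10⁻³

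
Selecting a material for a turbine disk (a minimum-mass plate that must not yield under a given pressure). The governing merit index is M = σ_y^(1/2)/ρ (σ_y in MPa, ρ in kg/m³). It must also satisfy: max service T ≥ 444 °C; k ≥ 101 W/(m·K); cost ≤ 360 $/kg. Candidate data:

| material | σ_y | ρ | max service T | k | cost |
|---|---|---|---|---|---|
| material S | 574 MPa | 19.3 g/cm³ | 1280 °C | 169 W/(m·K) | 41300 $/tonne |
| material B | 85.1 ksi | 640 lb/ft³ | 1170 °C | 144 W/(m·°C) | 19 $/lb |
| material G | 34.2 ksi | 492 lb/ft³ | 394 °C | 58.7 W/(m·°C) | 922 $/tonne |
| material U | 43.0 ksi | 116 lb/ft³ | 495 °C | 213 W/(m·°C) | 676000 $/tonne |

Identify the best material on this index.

material B

Screen on constraints: max service T ≥ 444 °C; k ≥ 101 W/(m·K); cost ≤ 360 $/kg. Survivors: material S, material B.
In SI units:
  material S: σ_y = 574.0 MPa, ρ = 19300 kg/m³
  material B: σ_y = 586.7 MPa, ρ = 10250 kg/m³
  material B: M = 2.36×10⁻³
  material S: M = 1.24×10⁻³
The maximum is for material B.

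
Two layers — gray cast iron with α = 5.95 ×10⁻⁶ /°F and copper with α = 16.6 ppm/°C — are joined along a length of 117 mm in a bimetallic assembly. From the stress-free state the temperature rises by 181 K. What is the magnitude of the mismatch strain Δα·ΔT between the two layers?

gray cast iron: α = 5.95×10⁻⁶/°F × 9/5 = 10.7×10⁻⁶/K.
Δα = |10.7 − 16.6|×10⁻⁶/K = 5.89×10⁻⁶/K.
Mismatch strain = Δα·ΔT = 5.89×10⁻⁶ × 181.0 = 1.07×10⁻³.

1.07×10⁻³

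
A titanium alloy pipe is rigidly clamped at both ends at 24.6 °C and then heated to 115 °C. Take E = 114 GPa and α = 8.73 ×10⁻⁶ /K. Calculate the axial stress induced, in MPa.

90.0 MPa

ΔT = 90.40 K. Constrained thermal stress σ = E·α·ΔT = 114.0×10³ MPa × 8.73×10⁻⁶ × 90.40 = 90.0 MPa (compressive).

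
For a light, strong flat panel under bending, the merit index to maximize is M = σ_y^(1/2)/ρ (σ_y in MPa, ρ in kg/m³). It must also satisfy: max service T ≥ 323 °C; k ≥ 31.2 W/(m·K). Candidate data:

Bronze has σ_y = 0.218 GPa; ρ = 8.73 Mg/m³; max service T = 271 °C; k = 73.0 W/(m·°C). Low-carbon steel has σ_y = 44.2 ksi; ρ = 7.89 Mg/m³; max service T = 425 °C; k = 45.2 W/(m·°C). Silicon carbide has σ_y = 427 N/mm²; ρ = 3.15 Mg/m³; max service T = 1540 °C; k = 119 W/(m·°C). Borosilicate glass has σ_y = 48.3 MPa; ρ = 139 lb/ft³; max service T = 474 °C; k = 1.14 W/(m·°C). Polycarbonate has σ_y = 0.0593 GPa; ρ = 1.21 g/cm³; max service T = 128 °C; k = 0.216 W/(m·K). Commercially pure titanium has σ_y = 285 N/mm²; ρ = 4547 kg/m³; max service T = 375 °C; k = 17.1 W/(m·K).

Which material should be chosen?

silicon carbide

Screen on constraints: max service T ≥ 323 °C; k ≥ 31.2 W/(m·K). Survivors: low-carbon steel, silicon carbide.
In SI units:
  low-carbon steel: σ_y = 304.7 MPa, ρ = 7890 kg/m³
  silicon carbide: σ_y = 427.0 MPa, ρ = 3150 kg/m³
  silicon carbide: M = 6.56×10⁻³
  low-carbon steel: M = 2.21×10⁻³
Highest index: silicon carbide.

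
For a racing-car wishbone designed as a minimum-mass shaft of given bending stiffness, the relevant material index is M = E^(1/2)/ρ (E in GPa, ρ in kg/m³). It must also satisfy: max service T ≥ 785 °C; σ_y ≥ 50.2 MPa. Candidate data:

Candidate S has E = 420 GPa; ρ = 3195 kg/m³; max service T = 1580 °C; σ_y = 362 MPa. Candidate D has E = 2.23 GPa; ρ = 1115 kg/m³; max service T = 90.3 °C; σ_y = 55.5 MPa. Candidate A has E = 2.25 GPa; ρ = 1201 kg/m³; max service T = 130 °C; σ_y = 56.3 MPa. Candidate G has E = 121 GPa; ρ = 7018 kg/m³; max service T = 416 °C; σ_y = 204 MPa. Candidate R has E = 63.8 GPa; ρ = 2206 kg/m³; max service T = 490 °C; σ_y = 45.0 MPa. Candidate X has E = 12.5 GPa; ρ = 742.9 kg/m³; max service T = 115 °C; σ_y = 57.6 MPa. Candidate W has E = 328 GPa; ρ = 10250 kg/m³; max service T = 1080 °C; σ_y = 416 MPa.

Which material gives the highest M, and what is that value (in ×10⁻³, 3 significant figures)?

candidate S, M = 6.41×10⁻³

Screen on constraints: max service T ≥ 785 °C; σ_y ≥ 50.2 MPa. Survivors: candidate S, candidate W.
Computing M directly (units already consistent):
  candidate S: M = 6.41×10⁻³
  candidate W: M = 1.77×10⁻³
The maximum is for candidate S.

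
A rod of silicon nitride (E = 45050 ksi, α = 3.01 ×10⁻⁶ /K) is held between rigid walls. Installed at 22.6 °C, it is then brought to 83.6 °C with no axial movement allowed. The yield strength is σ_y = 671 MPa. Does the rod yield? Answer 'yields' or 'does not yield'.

E = 45050 ksi = 310.6 GPa.
ΔT = 61.00 K. Constrained thermal stress σ = E·α·ΔT = 310.6×10³ MPa × 3.01×10⁻⁶ × 61.00 = 57.0 MPa (compressive).
Compare to σ_y = 671 MPa: σ < σ_y, so it does not yield.

does not yield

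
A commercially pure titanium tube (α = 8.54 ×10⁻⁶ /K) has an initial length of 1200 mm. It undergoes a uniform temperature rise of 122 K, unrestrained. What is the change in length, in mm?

1.25 mm

ΔL = α·L₀·ΔT = 8.54×10⁻⁶ × 1200 mm × 122.0 K = 1.25 mm.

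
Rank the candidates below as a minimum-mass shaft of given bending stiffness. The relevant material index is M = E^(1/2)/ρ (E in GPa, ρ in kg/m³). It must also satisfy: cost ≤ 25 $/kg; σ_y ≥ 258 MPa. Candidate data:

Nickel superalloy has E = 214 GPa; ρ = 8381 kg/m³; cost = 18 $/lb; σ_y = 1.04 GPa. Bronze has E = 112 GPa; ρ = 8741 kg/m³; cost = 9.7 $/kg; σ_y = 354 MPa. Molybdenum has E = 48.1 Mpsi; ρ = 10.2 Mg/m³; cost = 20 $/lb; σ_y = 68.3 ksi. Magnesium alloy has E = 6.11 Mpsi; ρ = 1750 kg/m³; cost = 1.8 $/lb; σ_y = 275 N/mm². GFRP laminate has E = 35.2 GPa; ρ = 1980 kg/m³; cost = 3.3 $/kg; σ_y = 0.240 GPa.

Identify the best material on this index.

magnesium alloy

Screen on constraints: cost ≤ 25 $/kg; σ_y ≥ 258 MPa. Survivors: bronze, magnesium alloy.
After converting to SI:
  bronze: E = 112.0 GPa, ρ = 8741 kg/m³
  magnesium alloy: E = 42.13 GPa, ρ = 1750 kg/m³
  magnesium alloy: M = 3.71×10⁻³
  bronze: M = 1.21×10⁻³
The maximum is for magnesium alloy.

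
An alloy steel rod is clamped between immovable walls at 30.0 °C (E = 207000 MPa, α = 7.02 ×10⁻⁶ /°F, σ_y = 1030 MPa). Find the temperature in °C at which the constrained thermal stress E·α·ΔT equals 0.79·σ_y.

E = 207000 MPa = 207.0 GPa.
α = 7.02×10⁻⁶/°F × 9/5 = 12.6×10⁻⁶/K.
E·α·ΔT = 813.7 MPa ⇒ ΔT = 813.7 / (207.0×10³ × 12.6×10⁻⁶) = 311.1 K.
T = 30.0 + 311.1 = 341.1 °C.

341 °C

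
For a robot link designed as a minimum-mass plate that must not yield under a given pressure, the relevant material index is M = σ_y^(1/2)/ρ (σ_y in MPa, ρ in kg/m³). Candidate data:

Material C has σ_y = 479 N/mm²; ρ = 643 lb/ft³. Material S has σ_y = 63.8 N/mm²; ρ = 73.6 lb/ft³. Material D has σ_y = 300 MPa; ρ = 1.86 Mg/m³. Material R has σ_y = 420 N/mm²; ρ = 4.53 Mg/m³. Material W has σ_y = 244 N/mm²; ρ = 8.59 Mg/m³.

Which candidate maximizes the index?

material D

Normalizing units and computing the index:
  material C: σ_y = 479.0 MPa, ρ = 10300 kg/m³
  material S: σ_y = 63.80 MPa, ρ = 1179 kg/m³
  material D: σ_y = 300.0 MPa, ρ = 1860 kg/m³
  material R: σ_y = 420.0 MPa, ρ = 4530 kg/m³
  material W: σ_y = 244.0 MPa, ρ = 8590 kg/m³
  material D: M = 9.31×10⁻³
  material S: M = 6.78×10⁻³
  material R: M = 4.52×10⁻³
  material C: M = 2.12×10⁻³
  material W: M = 1.82×10⁻³
The maximum is for material D.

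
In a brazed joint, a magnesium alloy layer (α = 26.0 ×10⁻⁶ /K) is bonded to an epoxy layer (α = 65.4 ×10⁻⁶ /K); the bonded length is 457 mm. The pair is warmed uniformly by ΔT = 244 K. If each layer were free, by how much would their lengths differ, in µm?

Δα = |26.0 − 65.4|×10⁻⁶/K = 39.4×10⁻⁶/K.
ΔL_mismatch = Δα·L·ΔT = 39.4×10⁻⁶ × 457.0 mm × 244.0 K = 4390 µm.

4390 µm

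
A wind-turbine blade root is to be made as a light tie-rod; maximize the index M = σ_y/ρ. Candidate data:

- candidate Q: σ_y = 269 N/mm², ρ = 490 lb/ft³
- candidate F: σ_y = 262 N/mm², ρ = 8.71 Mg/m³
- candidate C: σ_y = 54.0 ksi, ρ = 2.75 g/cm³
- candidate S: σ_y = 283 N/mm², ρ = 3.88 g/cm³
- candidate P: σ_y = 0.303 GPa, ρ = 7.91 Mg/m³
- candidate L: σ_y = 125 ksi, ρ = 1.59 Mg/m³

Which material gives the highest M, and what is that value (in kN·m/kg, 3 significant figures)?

candidate L, M = 542 kN·m/kg

Putting every candidate on a common basis:
  candidate Q: σ_y = 269.0 MPa, ρ = 7849 kg/m³
  candidate F: σ_y = 262.0 MPa, ρ = 8710 kg/m³
  candidate C: σ_y = 372.3 MPa, ρ = 2750 kg/m³
  candidate S: σ_y = 283.0 MPa, ρ = 3880 kg/m³
  candidate P: σ_y = 303.0 MPa, ρ = 7910 kg/m³
  candidate L: σ_y = 861.8 MPa, ρ = 1590 kg/m³
  candidate L: M = 542 kN·m/kg
  candidate C: M = 135 kN·m/kg
  candidate S: M = 72.9 kN·m/kg
  candidate P: M = 38.3 kN·m/kg
  candidate Q: M = 34.3 kN·m/kg
  candidate F: M = 30.1 kN·m/kg
The maximum is for candidate L.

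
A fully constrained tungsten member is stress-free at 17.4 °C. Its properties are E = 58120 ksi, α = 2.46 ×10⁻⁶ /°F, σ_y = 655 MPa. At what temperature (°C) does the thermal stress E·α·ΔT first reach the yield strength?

E = 58120 ksi = 400.7 GPa.
α = 2.46×10⁻⁶/°F × 9/5 = 4.43×10⁻⁶/K.
E·α·ΔT = 655.0 MPa ⇒ ΔT = 655.0 / (400.7×10³ × 4.43×10⁻⁶) = 369.1 K.
T = 17.4 + 369.1 = 386.5 °C.

387 °C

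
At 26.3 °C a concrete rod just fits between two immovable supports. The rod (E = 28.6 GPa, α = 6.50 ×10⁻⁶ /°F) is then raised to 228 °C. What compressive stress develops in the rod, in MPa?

α = 6.50×10⁻⁶/°F × 9/5 = 11.7×10⁻⁶/K.
ΔT = 201.7 K. Constrained thermal stress σ = E·α·ΔT = 28.60×10³ MPa × 11.7×10⁻⁶ × 201.7 = 67.5 MPa (compressive).

67.5 MPa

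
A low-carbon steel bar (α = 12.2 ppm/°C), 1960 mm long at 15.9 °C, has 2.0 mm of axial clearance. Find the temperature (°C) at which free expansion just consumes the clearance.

α·L₀·ΔT = 2.0 mm ⇒ ΔT = 2.0 / (12.2×10⁻⁶ × 1960.0) = 83.64 K.
T = 15.9 + 83.64 = 99.54 °C.

99.5 °C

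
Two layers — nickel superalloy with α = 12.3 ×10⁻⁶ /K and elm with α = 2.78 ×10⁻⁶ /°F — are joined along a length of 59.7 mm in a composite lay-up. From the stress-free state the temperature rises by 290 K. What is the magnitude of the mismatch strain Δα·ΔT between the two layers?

2.12×10⁻³

elm: α = 2.78×10⁻⁶/°F × 9/5 = 5.00×10⁻⁶/K.
Δα = |12.3 − 5.00|×10⁻⁶/K = 7.30×10⁻⁶/K.
Mismatch strain = Δα·ΔT = 7.30×10⁻⁶ × 290.0 = 2.12×10⁻³.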